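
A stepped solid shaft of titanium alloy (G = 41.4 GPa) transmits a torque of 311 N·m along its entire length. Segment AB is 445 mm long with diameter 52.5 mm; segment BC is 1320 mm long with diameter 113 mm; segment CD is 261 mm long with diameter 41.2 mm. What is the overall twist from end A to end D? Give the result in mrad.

12.0 mrad

J_AB = π(0.0525)⁴/32 = 7.46×10^-7 m⁴; J_BC = π(0.113)⁴/32 = 1.60×10^-5 m⁴; J_CD = π(0.0412)⁴/32 = 2.83×10^-7 m⁴.
θ = (T/G)·Σ L_i/J_i = (311.0/41.4×10⁹)·(0.445/7.46×10^-7 + 1.32/1.60×10^-5 + 0.261/2.83×10^-7) = 0.01203 rad.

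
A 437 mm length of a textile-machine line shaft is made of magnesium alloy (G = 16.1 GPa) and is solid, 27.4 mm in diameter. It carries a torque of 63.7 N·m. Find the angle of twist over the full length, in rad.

0.0312 rad

J = πd⁴/32 = π(0.0274)⁴/32 = 5.534×10^-8 m⁴.
θ = T·L/(G·J) = 63.70 × 0.437 / (16.1×10⁹ × 5.534×10^-8) = 0.03125 rad.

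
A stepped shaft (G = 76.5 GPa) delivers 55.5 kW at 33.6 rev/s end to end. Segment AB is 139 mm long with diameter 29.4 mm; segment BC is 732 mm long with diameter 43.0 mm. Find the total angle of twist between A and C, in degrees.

ω = 2π·33.6 = 211.1 rad/s, so T = P/ω = 55.5×10³ / 211.1 = 262.9 N·m.
J_AB = π(0.0294)⁴/32 = 7.33×10^-8 m⁴; J_BC = π(0.0430)⁴/32 = 3.36×10^-7 m⁴.
θ = (T/G)·Σ L_i/J_i = (262.9/76.5×10⁹)·(0.139/7.33×10^-8 + 0.732/3.36×10^-7) = 0.01401 rad.

0.803°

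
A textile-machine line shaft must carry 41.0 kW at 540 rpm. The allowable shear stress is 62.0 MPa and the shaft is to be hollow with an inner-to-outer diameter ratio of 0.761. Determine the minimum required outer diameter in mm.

ω = 2π·540/60 = 56.55 rad/s, so T = P/ω = 41.0×10³ / 56.55 = 725.0 N·m.
For a hollow shaft with d_i/d_o = 0.761: τ_max = 16T/(π d_o³ (1−k⁴)), so d_o = [16T/(π τ_allow (1−k⁴))]^(1/3) = [16·725.0/(π·6.20×10^7·0.6646)]^(1/3) = 0.04475 m.

44.7 mm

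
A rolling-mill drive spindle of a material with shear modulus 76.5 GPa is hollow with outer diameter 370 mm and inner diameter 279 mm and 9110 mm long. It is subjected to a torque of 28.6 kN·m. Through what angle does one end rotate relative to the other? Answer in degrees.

J = π(d_o⁴ − d_i⁴)/32 = π(0.370⁴ − 0.279⁴)/32 = 1.245×10^-3 m⁴.
θ = T·L/(G·J) = 28600 × 9.11 / (76.5×10⁹ × 1.245×10^-3) = 2.735×10^-3 rad.

0.157°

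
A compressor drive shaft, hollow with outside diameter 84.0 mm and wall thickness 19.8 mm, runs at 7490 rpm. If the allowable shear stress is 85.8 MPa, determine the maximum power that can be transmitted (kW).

J = π(d_o⁴ − d_i⁴)/32 = π(0.0840⁴ − 0.0444⁴)/32 = 4.506×10^-6 m⁴.
T_max = τ_allow·J/r = 8.58×10^7 × 4.506×10^-6 / 0.0420 = 9206 N·m.
ω = 2π·7490/60 = 784.4 rad/s, so P_max = T_max·ω = 7.221×10^6 W.

7220 kW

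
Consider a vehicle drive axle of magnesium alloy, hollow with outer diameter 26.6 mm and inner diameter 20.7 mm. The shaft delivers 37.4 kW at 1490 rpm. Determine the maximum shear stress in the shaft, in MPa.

ω = 2π·1490/60 = 156.0 rad/s, so T = P/ω = 37.4×10³ / 156.0 = 239.7 N·m.
J = π(d_o⁴ − d_i⁴)/32 = π(0.0266⁴ − 0.0207⁴)/32 = 3.113×10^-8 m⁴.
τ_max = T·r/J = 239.7 × 0.0133 / 3.113×10^-8 = 1.024×10^8 Pa.

102 MPa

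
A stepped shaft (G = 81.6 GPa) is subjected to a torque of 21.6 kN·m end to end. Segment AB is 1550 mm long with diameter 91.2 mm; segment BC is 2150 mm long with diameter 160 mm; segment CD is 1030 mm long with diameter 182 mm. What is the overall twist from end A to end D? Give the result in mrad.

J_AB = π(0.0912)⁴/32 = 6.79×10^-6 m⁴; J_BC = π(0.160)⁴/32 = 6.43×10^-5 m⁴; J_CD = π(0.182)⁴/32 = 1.08×10^-4 m⁴.
θ = (T/G)·Σ L_i/J_i = (21600/81.6×10⁹)·(1.55/6.79×10^-6 + 2.15/6.43×10^-5 + 1.03/1.08×10^-4) = 0.07179 rad.

71.8 mrad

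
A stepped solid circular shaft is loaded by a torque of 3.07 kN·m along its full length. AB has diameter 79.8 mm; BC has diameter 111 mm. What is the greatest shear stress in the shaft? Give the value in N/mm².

30.8 N/mm²

Under the same torque, τ_max = 16T/(πd³) is largest where d is smallest — segment AB (d = 79.8 mm).
τ_max = 16·3070/(π·(0.0798)³) = 3.077×10^7 Pa.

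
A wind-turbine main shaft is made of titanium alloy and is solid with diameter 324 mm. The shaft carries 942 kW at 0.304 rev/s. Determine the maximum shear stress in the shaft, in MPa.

73.8 MPa

ω = 2π·0.304 = 1.910 rad/s, so T = P/ω = 942×10³ / 1.910 = 493200 N·m.
J = πd⁴/32 = π(0.324)⁴/32 = 1.082×10^-3 m⁴.
τ_max = T·r/J = 493200 × 0.162 / 1.082×10^-3 = 7.385×10^7 Pa.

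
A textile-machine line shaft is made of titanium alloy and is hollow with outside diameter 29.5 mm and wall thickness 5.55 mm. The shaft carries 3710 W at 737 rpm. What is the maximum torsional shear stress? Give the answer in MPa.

ω = 2π·737/60 = 77.18 rad/s, so T = P/ω = 3710 / 77.18 = 48.07 N·m.
J = π(d_o⁴ − d_i⁴)/32 = π(0.0295⁴ − 0.0184⁴)/32 = 6.310×10^-8 m⁴.
τ_max = T·r/J = 48.07 × 0.0147 / 6.310×10^-8 = 1.124×10^7 Pa.

11.2 MPa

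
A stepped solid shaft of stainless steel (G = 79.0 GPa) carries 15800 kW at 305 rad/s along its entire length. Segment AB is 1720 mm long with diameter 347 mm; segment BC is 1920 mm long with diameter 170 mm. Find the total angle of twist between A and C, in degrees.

ω = 305 rad/s, so T = P/ω = 15800×10³ / 305.0 = 51800 N·m.
J_AB = π(0.347)⁴/32 = 1.42×10^-3 m⁴; J_BC = π(0.170)⁴/32 = 8.20×10^-5 m⁴.
θ = (T/G)·Σ L_i/J_i = (51800/79.0×10⁹)·(1.72/1.42×10^-3 + 1.92/8.20×10^-5) = 0.01615 rad.

0.925°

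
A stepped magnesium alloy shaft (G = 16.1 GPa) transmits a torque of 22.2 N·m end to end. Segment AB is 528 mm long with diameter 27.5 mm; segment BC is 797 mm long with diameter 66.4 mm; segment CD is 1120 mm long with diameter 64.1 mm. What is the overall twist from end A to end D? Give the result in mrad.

14.5 mrad

J_AB = π(0.0275)⁴/32 = 5.61×10^-8 m⁴; J_BC = π(0.0664)⁴/32 = 1.91×10^-6 m⁴; J_CD = π(0.0641)⁴/32 = 1.66×10^-6 m⁴.
θ = (T/G)·Σ L_i/J_i = (22.20/16.1×10⁹)·(0.528/5.61×10^-8 + 0.797/1.91×10^-6 + 1.12/1.66×10^-6) = 0.01447 rad.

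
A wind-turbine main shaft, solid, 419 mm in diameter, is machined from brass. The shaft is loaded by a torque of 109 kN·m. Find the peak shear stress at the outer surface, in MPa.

J = πd⁴/32 = π(0.419)⁴/32 = 3.026×10^-3 m⁴.
τ_max = T·r/J = 109000 × 0.209 / 3.026×10^-3 = 7.547×10^6 Pa.

7.55 MPa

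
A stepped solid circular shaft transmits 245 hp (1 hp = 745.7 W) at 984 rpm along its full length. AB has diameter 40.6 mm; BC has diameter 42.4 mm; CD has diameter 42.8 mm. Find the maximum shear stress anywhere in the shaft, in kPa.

135000 kPa

ω = 2π·984/60 = 103.0 rad/s, so T = P/ω = 245×745.7 / 103.0 = 1773 N·m.
Under the same torque, τ_max = 16T/(πd³) is largest where d is smallest — segment AB (d = 40.6 mm).
τ_max = 16·1773/(π·(0.0406)³) = 1.349×10^8 Pa.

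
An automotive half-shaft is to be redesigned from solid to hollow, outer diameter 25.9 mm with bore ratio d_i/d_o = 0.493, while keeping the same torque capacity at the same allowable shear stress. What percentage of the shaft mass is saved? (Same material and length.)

Equal τ_max and T ⇒ the solid shaft needs d_s³ = d_o³(1−k⁴), so d_s = 25.9·(1−0.493⁴)^(1/3) = 25.38 mm.
Area ratio A_h/A_s = d_o²(1−k²)/d_s² = (1−k²)/(1−k⁴)^(2/3) = 0.7883.
Mass saving = 1 − 0.7883 = 21.2 %.

21.2 %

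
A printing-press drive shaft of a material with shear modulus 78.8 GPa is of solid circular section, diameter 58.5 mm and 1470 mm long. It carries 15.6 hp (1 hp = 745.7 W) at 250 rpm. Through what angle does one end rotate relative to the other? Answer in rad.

ω = 2π·250/60 = 26.18 rad/s, so T = P/ω = 15.6×745.7 / 26.18 = 444.3 N·m.
J = πd⁴/32 = π(0.0585)⁴/32 = 1.150×10^-6 m⁴.
θ = T·L/(G·J) = 444.3 × 1.47 / (78.8×10⁹ × 1.150×10^-6) = 7.209×10^-3 rad.

0.00721 rad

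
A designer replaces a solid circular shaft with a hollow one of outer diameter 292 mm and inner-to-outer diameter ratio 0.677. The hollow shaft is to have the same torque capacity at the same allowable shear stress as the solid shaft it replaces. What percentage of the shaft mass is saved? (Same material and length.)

Equal τ_max and T ⇒ the solid shaft needs d_s³ = d_o³(1−k⁴), so d_s = 292·(1−0.677⁴)^(1/3) = 269.9 mm.
Area ratio A_h/A_s = d_o²(1−k²)/d_s² = (1−k²)/(1−k⁴)^(2/3) = 0.6339.
Mass saving = 1 − 0.6339 = 36.6 %.

36.6 %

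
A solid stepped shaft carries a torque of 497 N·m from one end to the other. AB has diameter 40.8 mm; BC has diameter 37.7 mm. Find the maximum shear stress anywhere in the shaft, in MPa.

Under the same torque, τ_max = 16T/(πd³) is largest where d is smallest — segment BC (d = 37.7 mm).
τ_max = 16·497.0/(π·(0.0377)³) = 4.724×10^7 Pa.

47.2 MPa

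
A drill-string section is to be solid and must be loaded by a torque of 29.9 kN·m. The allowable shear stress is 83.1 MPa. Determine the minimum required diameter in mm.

For a solid shaft τ_max = 16T/(πd³), so d = (16T/(π τ_allow))^(1/3) = (16·29900/(π·8.31×10^7))^(1/3) = 0.1224 m.

122 mm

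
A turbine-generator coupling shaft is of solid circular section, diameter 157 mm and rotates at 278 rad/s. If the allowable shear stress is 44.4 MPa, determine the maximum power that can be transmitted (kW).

9380 kW

J = πd⁴/32 = π(0.157)⁴/32 = 5.965×10^-5 m⁴.
T_max = τ_allow·J/r = 4.44×10^7 × 5.965×10^-5 / 0.0785 = 33740 N·m.
ω = 278 rad/s, so P_max = T_max·ω = 9.379×10^6 W.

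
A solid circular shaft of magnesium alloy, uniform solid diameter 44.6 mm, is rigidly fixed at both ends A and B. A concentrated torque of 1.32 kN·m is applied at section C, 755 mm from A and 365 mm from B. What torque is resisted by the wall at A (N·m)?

With uniform GJ and both ends fixed, compatibility θ_AC = θ_CB gives T_A·a = T_B·b, together with T_A + T_B = T₀.
T_A = T₀·b/(a+b) = 1320·365/1120 = 430.2 N·m; T_B = 889.8 N·m.

430 N·m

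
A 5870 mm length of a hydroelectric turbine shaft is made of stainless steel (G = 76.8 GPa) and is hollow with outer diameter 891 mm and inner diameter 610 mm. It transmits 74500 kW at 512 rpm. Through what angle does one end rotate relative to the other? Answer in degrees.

ω = 2π·512/60 = 53.62 rad/s, so T = P/ω = 74500×10³ / 53.62 = 1.389e6 N·m.
J = π(d_o⁴ − d_i⁴)/32 = π(0.891⁴ − 0.610⁴)/32 = 0.04828 m⁴.
θ = T·L/(G·J) = 1.389e6 × 5.87 / (76.8×10⁹ × 0.04828) = 2.200×10^-3 rad.

0.126°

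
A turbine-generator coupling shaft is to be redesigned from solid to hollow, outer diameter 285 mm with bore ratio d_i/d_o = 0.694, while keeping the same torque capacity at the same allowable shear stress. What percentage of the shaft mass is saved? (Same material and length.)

Equal τ_max and T ⇒ the solid shaft needs d_s³ = d_o³(1−k⁴), so d_s = 285·(1−0.694⁴)^(1/3) = 261.0 mm.
Area ratio A_h/A_s = d_o²(1−k²)/d_s² = (1−k²)/(1−k⁴)^(2/3) = 0.6181.
Mass saving = 1 − 0.6181 = 38.2 %.

38.2 %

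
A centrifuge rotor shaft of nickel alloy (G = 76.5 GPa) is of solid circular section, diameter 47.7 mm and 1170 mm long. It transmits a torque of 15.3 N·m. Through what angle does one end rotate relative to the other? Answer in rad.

J = πd⁴/32 = π(0.0477)⁴/32 = 5.082×10^-7 m⁴.
θ = T·L/(G·J) = 15.30 × 1.17 / (76.5×10⁹ × 5.082×10^-7) = 4.604×10^-4 rad.

4.60e-4 rad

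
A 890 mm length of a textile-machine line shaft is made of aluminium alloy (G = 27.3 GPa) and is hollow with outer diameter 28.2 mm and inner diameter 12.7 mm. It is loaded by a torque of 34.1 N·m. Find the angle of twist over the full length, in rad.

0.0187 rad

J = π(d_o⁴ − d_i⁴)/32 = π(0.0282⁴ − 0.0127⁴)/32 = 5.953×10^-8 m⁴.
θ = T·L/(G·J) = 34.10 × 0.890 / (27.3×10⁹ × 5.953×10^-8) = 0.01867 rad.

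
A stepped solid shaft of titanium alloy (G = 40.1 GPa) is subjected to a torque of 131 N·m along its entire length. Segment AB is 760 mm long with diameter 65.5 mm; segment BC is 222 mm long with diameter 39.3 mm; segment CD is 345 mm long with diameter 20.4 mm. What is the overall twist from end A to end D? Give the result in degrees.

4.05°

J_AB = π(0.0655)⁴/32 = 1.81×10^-6 m⁴; J_BC = π(0.0393)⁴/32 = 2.34×10^-7 m⁴; J_CD = π(0.0204)⁴/32 = 1.70×10^-8 m⁴.
θ = (T/G)·Σ L_i/J_i = (131.0/40.1×10⁹)·(0.760/1.81×10^-6 + 0.222/2.34×10^-7 + 0.345/1.70×10^-8) = 0.07076 rad.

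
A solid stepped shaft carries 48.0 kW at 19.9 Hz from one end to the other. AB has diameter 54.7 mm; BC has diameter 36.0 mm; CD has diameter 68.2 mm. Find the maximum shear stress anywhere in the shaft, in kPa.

41900 kPa

ω = 2π·19.9 = 125.0 rad/s, so T = P/ω = 48.0×10³ / 125.0 = 383.9 N·m.
Under the same torque, τ_max = 16T/(πd³) is largest where d is smallest — segment BC (d = 36.0 mm).
τ_max = 16·383.9/(π·(0.0360)³) = 4.191×10^7 Pa.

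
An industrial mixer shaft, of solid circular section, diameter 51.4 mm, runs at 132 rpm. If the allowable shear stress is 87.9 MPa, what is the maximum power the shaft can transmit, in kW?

32.4 kW

J = πd⁴/32 = π(0.0514)⁴/32 = 6.853×10^-7 m⁴.
T_max = τ_allow·J/r = 8.79×10^7 × 6.853×10^-7 / 0.0257 = 2344 N·m.
ω = 2π·132/60 = 13.82 rad/s, so P_max = T_max·ω = 3.240×10^4 W.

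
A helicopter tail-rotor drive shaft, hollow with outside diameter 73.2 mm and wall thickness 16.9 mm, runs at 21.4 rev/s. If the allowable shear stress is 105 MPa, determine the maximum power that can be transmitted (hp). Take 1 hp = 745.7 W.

J = π(d_o⁴ − d_i⁴)/32 = π(0.0732⁴ − 0.0394⁴)/32 = 2.582×10^-6 m⁴.
T_max = τ_allow·J/r = 1.05×10^8 × 2.582×10^-6 / 0.0366 = 7408 N·m.
ω = 2π·21.4 = 134.5 rad/s, so P_max = T_max·ω = 9.960×10^5 W.

1340 hp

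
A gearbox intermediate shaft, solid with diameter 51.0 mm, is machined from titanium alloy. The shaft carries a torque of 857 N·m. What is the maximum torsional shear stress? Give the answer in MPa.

J = πd⁴/32 = π(0.0510)⁴/32 = 6.642×10^-7 m⁴.
τ_max = T·r/J = 857.0 × 0.0255 / 6.642×10^-7 = 3.290×10^7 Pa.

32.9 MPa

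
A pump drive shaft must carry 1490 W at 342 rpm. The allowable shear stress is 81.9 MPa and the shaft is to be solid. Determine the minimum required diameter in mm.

ω = 2π·342/60 = 35.81 rad/s, so T = P/ω = 1490 / 35.81 = 41.60 N·m.
For a solid shaft τ_max = 16T/(πd³), so d = (16T/(π τ_allow))^(1/3) = (16·41.60/(π·8.19×10^7))^(1/3) = 0.01373 m.

13.7 mm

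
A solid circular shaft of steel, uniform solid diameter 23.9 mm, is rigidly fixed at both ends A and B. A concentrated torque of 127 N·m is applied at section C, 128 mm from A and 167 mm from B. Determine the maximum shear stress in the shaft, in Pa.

2.68e7 Pa

With uniform GJ and both ends fixed, compatibility θ_AC = θ_CB gives T_A·a = T_B·b, together with T_A + T_B = T₀.
T_A = T₀·b/(a+b) = 127.0·167/295.0 = 71.89 N·m; T_B = 55.11 N·m.
τ in each portion: τ_AC = 2.68×10^7 Pa, τ_CB = 2.06×10^7 Pa; maximum is in AC.
τ_max = T_AC·r/J = 71.89·0.0119/3.20×10^-8 = 2.682×10^7 Pa.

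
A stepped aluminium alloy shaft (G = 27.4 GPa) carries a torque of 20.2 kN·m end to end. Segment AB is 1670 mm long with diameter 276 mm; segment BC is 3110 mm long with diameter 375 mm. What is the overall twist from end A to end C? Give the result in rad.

0.00334 rad

J_AB = π(0.276)⁴/32 = 5.70×10^-4 m⁴; J_BC = π(0.375)⁴/32 = 1.94×10^-3 m⁴.
θ = (T/G)·Σ L_i/J_i = (20200/27.4×10⁹)·(1.67/5.70×10^-4 + 3.11/1.94×10^-3) = 3.342×10^-3 rad.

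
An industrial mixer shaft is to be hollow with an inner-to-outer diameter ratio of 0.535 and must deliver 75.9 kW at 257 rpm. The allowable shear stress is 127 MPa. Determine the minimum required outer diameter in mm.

49.8 mm

ω = 2π·257/60 = 26.91 rad/s, so T = P/ω = 75.9×10³ / 26.91 = 2820 N·m.
For a hollow shaft with d_i/d_o = 0.535: τ_max = 16T/(π d_o³ (1−k⁴)), so d_o = [16T/(π τ_allow (1−k⁴))]^(1/3) = [16·2820/(π·1.27×10^8·0.9181)]^(1/3) = 0.04976 m.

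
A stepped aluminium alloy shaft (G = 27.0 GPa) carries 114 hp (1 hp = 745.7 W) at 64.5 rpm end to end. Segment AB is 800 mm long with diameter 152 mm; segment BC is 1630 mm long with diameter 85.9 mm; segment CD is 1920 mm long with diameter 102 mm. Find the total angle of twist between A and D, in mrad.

ω = 2π·64.5/60 = 6.754 rad/s, so T = P/ω = 114×745.7 / 6.754 = 12590 N·m.
J_AB = π(0.152)⁴/32 = 5.24×10^-5 m⁴; J_BC = π(0.0859)⁴/32 = 5.35×10^-6 m⁴; J_CD = π(0.102)⁴/32 = 1.06×10^-5 m⁴.
θ = (T/G)·Σ L_i/J_i = (12590/27.0×10⁹)·(0.800/5.24×10^-5 + 1.63/5.35×10^-6 + 1.92/1.06×10^-5) = 0.2335 rad.

233 mrad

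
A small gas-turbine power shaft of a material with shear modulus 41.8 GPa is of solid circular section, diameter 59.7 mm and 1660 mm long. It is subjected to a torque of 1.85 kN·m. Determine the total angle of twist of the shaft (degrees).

3.38°

J = πd⁴/32 = π(0.0597)⁴/32 = 1.247×10^-6 m⁴.
θ = T·L/(G·J) = 1850 × 1.66 / (41.8×10⁹ × 1.247×10^-6) = 0.05891 rad.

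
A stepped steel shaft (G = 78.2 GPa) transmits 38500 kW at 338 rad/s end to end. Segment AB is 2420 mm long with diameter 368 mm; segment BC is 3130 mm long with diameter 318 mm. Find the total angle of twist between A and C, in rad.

0.00650 rad

ω = 338 rad/s, so T = P/ω = 38500×10³ / 338.0 = 113900 N·m.
J_AB = π(0.368)⁴/32 = 1.80×10^-3 m⁴; J_BC = π(0.318)⁴/32 = 1.00×10^-3 m⁴.
θ = (T/G)·Σ L_i/J_i = (113900/78.2×10⁹)·(2.42/1.80×10^-3 + 3.13/1.00×10^-3) = 6.499×10^-3 rad.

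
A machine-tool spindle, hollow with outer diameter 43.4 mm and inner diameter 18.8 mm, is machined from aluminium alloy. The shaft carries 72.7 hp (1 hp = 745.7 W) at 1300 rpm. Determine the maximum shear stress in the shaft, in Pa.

2.57e7 Pa

ω = 2π·1300/60 = 136.1 rad/s, so T = P/ω = 72.7×745.7 / 136.1 = 398.2 N·m.
J = π(d_o⁴ − d_i⁴)/32 = π(0.0434⁴ − 0.0188⁴)/32 = 3.360×10^-7 m⁴.
τ_max = T·r/J = 398.2 × 0.0217 / 3.360×10^-7 = 2.572×10^7 Pa.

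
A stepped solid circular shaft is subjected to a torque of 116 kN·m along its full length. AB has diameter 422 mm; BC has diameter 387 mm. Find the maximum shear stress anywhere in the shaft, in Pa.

Under the same torque, τ_max = 16T/(πd³) is largest where d is smallest — segment BC (d = 387 mm).
τ_max = 16·116000/(π·(0.387)³) = 1.019×10^7 Pa.

1.02e7 Pa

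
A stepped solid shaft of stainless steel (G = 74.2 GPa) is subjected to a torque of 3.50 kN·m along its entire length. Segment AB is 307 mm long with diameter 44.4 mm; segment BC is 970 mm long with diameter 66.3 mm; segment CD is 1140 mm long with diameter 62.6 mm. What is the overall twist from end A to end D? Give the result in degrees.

5.60°

J_AB = π(0.0444)⁴/32 = 3.82×10^-7 m⁴; J_BC = π(0.0663)⁴/32 = 1.90×10^-6 m⁴; J_CD = π(0.0626)⁴/32 = 1.51×10^-6 m⁴.
θ = (T/G)·Σ L_i/J_i = (3500/74.2×10⁹)·(0.307/3.82×10^-7 + 0.970/1.90×10^-6 + 1.14/1.51×10^-6) = 0.09774 rad.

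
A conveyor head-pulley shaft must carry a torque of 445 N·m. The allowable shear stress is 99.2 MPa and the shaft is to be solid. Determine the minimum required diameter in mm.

28.4 mm

For a solid shaft τ_max = 16T/(πd³), so d = (16T/(π τ_allow))^(1/3) = (16·445.0/(π·9.92×10^7))^(1/3) = 0.02838 m.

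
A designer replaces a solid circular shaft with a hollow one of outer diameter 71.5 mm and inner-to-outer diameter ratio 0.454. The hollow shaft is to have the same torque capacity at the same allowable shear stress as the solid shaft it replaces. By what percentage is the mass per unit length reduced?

18.3 %

Equal τ_max and T ⇒ the solid shaft needs d_s³ = d_o³(1−k⁴), so d_s = 71.5·(1−0.454⁴)^(1/3) = 70.47 mm.
Area ratio A_h/A_s = d_o²(1−k²)/d_s² = (1−k²)/(1−k⁴)^(2/3) = 0.8172.
Mass saving = 1 − 0.8172 = 18.3 %.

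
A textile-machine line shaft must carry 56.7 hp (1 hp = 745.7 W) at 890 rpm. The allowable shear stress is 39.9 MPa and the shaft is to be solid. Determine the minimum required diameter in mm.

ω = 2π·890/60 = 93.20 rad/s, so T = P/ω = 56.7×745.7 / 93.20 = 453.7 N·m.
For a solid shaft τ_max = 16T/(πd³), so d = (16T/(π τ_allow))^(1/3) = (16·453.7/(π·3.99×10^7))^(1/3) = 0.03869 m.

38.7 mm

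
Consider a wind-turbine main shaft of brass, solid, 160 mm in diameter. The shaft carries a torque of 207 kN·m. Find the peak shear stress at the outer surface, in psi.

37300 psi

J = πd⁴/32 = π(0.160)⁴/32 = 6.434×10^-5 m⁴.
τ_max = T·r/J = 207000 × 0.0800 / 6.434×10^-5 = 2.574×10^8 Pa.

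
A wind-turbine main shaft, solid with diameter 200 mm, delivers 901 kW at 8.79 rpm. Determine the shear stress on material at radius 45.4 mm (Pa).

2.83e8 Pa

ω = 2π·8.79/60 = 0.9205 rad/s, so T = P/ω = 901×10³ / 0.9205 = 978800 N·m.
J = πd⁴/32 = π(0.200)⁴/32 = 1.571×10^-4 m⁴.
Shear stress varies linearly with radius: τ = T·r/J = 978800 × 0.0454 / 1.571×10^-4 = 2.829×10^8 Pa.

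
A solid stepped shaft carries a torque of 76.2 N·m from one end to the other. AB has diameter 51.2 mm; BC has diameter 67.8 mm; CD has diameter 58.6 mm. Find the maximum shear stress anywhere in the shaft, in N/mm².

2.89 N/mm²

Under the same torque, τ_max = 16T/(πd³) is largest where d is smallest — segment AB (d = 51.2 mm).
τ_max = 16·76.20/(π·(0.0512)³) = 2.891×10^6 Pa.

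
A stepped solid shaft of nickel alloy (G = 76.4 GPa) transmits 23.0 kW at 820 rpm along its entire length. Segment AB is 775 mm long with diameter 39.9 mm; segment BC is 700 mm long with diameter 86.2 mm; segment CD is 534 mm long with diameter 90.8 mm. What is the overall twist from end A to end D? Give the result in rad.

ω = 2π·820/60 = 85.87 rad/s, so T = P/ω = 23.0×10³ / 85.87 = 267.8 N·m.
J_AB = π(0.0399)⁴/32 = 2.49×10^-7 m⁴; J_BC = π(0.0862)⁴/32 = 5.42×10^-6 m⁴; J_CD = π(0.0908)⁴/32 = 6.67×10^-6 m⁴.
θ = (T/G)·Σ L_i/J_i = (267.8/76.4×10⁹)·(0.775/2.49×10^-7 + 0.700/5.42×10^-6 + 0.534/6.67×10^-6) = 0.01165 rad.

0.0117 rad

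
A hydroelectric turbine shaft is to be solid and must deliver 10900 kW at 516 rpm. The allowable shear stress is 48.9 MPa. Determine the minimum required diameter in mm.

ω = 2π·516/60 = 54.04 rad/s, so T = P/ω = 10900×10³ / 54.04 = 201700 N·m.
For a solid shaft τ_max = 16T/(πd³), so d = (16T/(π τ_allow))^(1/3) = (16·201700/(π·4.89×10^7))^(1/3) = 0.2759 m.

276 mm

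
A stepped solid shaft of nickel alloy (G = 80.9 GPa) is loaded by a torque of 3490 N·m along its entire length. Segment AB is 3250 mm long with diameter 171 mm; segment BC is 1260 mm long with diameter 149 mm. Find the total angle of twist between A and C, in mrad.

J_AB = π(0.171)⁴/32 = 8.39×10^-5 m⁴; J_BC = π(0.149)⁴/32 = 4.84×10^-5 m⁴.
θ = (T/G)·Σ L_i/J_i = (3490/80.9×10⁹)·(3.25/8.39×10^-5 + 1.26/4.84×10^-5) = 2.794×10^-3 rad.

2.79 mrad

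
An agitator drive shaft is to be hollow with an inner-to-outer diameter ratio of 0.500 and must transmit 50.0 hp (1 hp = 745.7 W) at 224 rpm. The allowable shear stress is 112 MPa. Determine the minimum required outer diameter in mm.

42.6 mm

ω = 2π·224/60 = 23.46 rad/s, so T = P/ω = 50.0×745.7 / 23.46 = 1589 N·m.
For a hollow shaft with d_i/d_o = 0.500: τ_max = 16T/(π d_o³ (1−k⁴)), so d_o = [16T/(π τ_allow (1−k⁴))]^(1/3) = [16·1589/(π·1.12×10^8·0.9375)]^(1/3) = 0.04256 m.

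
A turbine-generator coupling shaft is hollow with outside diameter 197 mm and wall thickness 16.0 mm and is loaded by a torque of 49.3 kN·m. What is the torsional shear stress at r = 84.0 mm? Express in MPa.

J = π(d_o⁴ − d_i⁴)/32 = π(0.197⁴ − 0.165⁴)/32 = 7.510×10^-5 m⁴.
Shear stress varies linearly with radius: τ = T·r/J = 49300 × 0.0840 / 7.510×10^-5 = 5.514×10^7 Pa.

55.1 MPa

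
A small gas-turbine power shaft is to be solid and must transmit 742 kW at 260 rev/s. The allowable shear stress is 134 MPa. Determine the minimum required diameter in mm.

ω = 2π·260 = 1634 rad/s, so T = P/ω = 742×10³ / 1634 = 454.2 N·m.
For a solid shaft τ_max = 16T/(πd³), so d = (16T/(π τ_allow))^(1/3) = (16·454.2/(π·1.34×10^8))^(1/3) = 0.02584 m.

25.8 mm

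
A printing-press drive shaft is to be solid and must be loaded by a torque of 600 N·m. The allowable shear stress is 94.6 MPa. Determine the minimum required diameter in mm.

31.8 mm

For a solid shaft τ_max = 16T/(πd³), so d = (16T/(π τ_allow))^(1/3) = (16·600.0/(π·9.46×10^7))^(1/3) = 0.03185 m.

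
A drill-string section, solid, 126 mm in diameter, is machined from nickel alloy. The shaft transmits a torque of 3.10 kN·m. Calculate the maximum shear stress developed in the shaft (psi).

1140 psi

J = πd⁴/32 = π(0.126)⁴/32 = 2.474×10^-5 m⁴.
τ_max = T·r/J = 3100 × 0.0630 / 2.474×10^-5 = 7.893×10^6 Pa.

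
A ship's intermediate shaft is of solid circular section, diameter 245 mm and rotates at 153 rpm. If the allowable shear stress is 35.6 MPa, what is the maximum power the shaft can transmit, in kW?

J = πd⁴/32 = π(0.245)⁴/32 = 3.537×10^-4 m⁴.
T_max = τ_allow·J/r = 3.56×10^7 × 3.537×10^-4 / 0.122 = 102800 N·m.
ω = 2π·153/60 = 16.02 rad/s, so P_max = T_max·ω = 1.647×10^6 W.

1650 kW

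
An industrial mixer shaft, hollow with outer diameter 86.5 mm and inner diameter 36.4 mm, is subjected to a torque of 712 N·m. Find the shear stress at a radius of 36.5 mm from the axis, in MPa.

J = π(d_o⁴ − d_i⁴)/32 = π(0.0865⁴ − 0.0364⁴)/32 = 5.324×10^-6 m⁴.
Shear stress varies linearly with radius: τ = T·r/J = 712.0 × 0.0365 / 5.324×10^-6 = 4.881×10^6 Pa.

4.88 MPa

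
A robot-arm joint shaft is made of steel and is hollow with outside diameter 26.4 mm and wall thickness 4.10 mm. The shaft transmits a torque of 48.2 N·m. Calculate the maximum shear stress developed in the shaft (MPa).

J = π(d_o⁴ − d_i⁴)/32 = π(0.0264⁴ − 0.0182⁴)/32 = 3.692×10^-8 m⁴.
τ_max = T·r/J = 48.20 × 0.0132 / 3.692×10^-8 = 1.723×10^7 Pa.

17.2 MPa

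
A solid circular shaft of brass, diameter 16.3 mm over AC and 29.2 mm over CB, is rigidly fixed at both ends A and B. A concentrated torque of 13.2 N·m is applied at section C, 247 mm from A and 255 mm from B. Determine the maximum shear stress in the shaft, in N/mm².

2.45 N/mm²

Compatibility: T_A·a/J_AC = T_B·b/J_CB with T_A + T_B = T₀.
J_AC = 6.93×10^-9 m⁴, J_CB = 7.14×10^-8 m⁴, so T_A = T₀·(J_AC/a)/((J_AC/a)+(J_CB/b)) = 1.203 N·m, T_B = 12.00 N·m.
τ in each portion: τ_AC = 1.41×10^6 Pa, τ_CB = 2.45×10^6 Pa; maximum is in CB.
τ_max = T_CB·r/J = 12.00·0.0146/7.14×10^-8 = 2.454×10^6 Pa.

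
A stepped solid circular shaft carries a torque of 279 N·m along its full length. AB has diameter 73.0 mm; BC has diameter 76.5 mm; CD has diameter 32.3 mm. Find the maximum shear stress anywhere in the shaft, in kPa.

Under the same torque, τ_max = 16T/(πd³) is largest where d is smallest — segment CD (d = 32.3 mm).
τ_max = 16·279.0/(π·(0.0323)³) = 4.217×10^7 Pa.

42200 kPa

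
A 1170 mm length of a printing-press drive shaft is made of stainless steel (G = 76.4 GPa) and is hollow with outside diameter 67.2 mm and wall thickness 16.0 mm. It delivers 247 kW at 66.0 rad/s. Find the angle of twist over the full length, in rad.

0.0310 rad

ω = 66.0 rad/s, so T = P/ω = 247×10³ / 66.00 = 3742 N·m.
J = π(d_o⁴ − d_i⁴)/32 = π(0.0672⁴ − 0.0352⁴)/32 = 1.851×10^-6 m⁴.
θ = T·L/(G·J) = 3742 × 1.17 / (76.4×10⁹ × 1.851×10^-6) = 0.03096 rad.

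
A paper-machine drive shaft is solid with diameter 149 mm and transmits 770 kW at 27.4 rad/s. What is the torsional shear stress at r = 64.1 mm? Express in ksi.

ω = 27.4 rad/s, so T = P/ω = 770×10³ / 27.40 = 28100 N·m.
J = πd⁴/32 = π(0.149)⁴/32 = 4.839×10^-5 m⁴.
Shear stress varies linearly with radius: τ = T·r/J = 28100 × 0.0641 / 4.839×10^-5 = 3.723×10^7 Pa.

5.40 ksi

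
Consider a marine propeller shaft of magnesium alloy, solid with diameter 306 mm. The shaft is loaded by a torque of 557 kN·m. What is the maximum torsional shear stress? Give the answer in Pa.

J = πd⁴/32 = π(0.306)⁴/32 = 8.608×10^-4 m⁴.
τ_max = T·r/J = 557000 × 0.153 / 8.608×10^-4 = 9.901×10^7 Pa.

9.90e7 Pa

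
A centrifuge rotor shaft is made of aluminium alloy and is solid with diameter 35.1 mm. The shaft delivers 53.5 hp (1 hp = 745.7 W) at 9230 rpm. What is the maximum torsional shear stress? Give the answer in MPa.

4.86 MPa

ω = 2π·9230/60 = 966.6 rad/s, so T = P/ω = 53.5×745.7 / 966.6 = 41.28 N·m.
J = πd⁴/32 = π(0.0351)⁴/32 = 1.490×10^-7 m⁴.
τ_max = T·r/J = 41.28 × 0.0175 / 1.490×10^-7 = 4.861×10^6 Pa.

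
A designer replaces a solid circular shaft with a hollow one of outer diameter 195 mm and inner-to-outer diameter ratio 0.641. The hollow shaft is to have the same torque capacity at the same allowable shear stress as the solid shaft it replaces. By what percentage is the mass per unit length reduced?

Equal τ_max and T ⇒ the solid shaft needs d_s³ = d_o³(1−k⁴), so d_s = 195·(1−0.641⁴)^(1/3) = 183.3 mm.
Area ratio A_h/A_s = d_o²(1−k²)/d_s² = (1−k²)/(1−k⁴)^(2/3) = 0.6664.
Mass saving = 1 − 0.6664 = 33.4 %.

33.4 %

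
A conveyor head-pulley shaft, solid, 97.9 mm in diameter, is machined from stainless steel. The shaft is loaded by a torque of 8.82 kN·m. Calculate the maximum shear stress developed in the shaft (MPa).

J = πd⁴/32 = π(0.0979)⁴/32 = 9.018×10^-6 m⁴.
τ_max = T·r/J = 8820 × 0.0490 / 9.018×10^-6 = 4.787×10^7 Pa.

47.9 MPa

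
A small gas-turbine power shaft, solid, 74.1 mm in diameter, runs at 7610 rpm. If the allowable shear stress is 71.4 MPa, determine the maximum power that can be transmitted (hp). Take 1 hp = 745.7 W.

6100 hp

J = πd⁴/32 = π(0.0741)⁴/32 = 2.960×10^-6 m⁴.
T_max = τ_allow·J/r = 7.14×10^7 × 2.960×10^-6 / 0.0370 = 5704 N·m.
ω = 2π·7610/60 = 796.9 rad/s, so P_max = T_max·ω = 4.546×10^6 W.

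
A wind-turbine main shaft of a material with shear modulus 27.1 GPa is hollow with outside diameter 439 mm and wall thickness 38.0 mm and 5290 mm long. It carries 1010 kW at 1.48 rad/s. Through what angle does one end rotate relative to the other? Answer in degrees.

ω = 1.48 rad/s, so T = P/ω = 1010×10³ / 1.480 = 682400 N·m.
J = π(d_o⁴ − d_i⁴)/32 = π(0.439⁴ − 0.363⁴)/32 = 1.942×10^-3 m⁴.
θ = T·L/(G·J) = 682400 × 5.29 / (27.1×10⁹ × 1.942×10^-3) = 0.06861 rad.

3.93°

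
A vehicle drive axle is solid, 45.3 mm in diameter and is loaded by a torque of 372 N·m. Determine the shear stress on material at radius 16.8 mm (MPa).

15.1 MPa

J = πd⁴/32 = π(0.0453)⁴/32 = 4.134×10^-7 m⁴.
Shear stress varies linearly with radius: τ = T·r/J = 372.0 × 0.0168 / 4.134×10^-7 = 1.512×10^7 Pa.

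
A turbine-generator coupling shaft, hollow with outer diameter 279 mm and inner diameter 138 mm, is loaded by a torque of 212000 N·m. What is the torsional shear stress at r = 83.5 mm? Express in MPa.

J = π(d_o⁴ − d_i⁴)/32 = π(0.279⁴ − 0.138⁴)/32 = 5.593×10^-4 m⁴.
Shear stress varies linearly with radius: τ = T·r/J = 212000 × 0.0835 / 5.593×10^-4 = 3.165×10^7 Pa.

31.7 MPa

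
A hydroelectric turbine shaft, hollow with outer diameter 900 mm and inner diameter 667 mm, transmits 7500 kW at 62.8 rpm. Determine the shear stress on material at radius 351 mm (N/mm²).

ω = 2π·62.8/60 = 6.576 rad/s, so T = P/ω = 7500×10³ / 6.576 = 1.140e6 N·m.
J = π(d_o⁴ − d_i⁴)/32 = π(0.900⁴ − 0.667⁴)/32 = 0.04498 m⁴.
Shear stress varies linearly with radius: τ = T·r/J = 1.140e6 × 0.351 / 0.04498 = 8.899×10^6 Pa.

8.90 N/mm²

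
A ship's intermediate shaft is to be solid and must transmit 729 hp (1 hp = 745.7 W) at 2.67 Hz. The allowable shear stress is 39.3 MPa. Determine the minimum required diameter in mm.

161 mm

ω = 2π·2.67 = 16.78 rad/s, so T = P/ω = 729×745.7 / 16.78 = 32400 N·m.
For a solid shaft τ_max = 16T/(πd³), so d = (16T/(π τ_allow))^(1/3) = (16·32400/(π·3.93×10^7))^(1/3) = 0.1613 m.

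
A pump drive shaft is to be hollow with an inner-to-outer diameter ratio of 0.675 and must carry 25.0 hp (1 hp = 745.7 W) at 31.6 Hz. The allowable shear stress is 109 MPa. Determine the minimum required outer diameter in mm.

ω = 2π·31.6 = 198.5 rad/s, so T = P/ω = 25.0×745.7 / 198.5 = 93.89 N·m.
For a hollow shaft with d_i/d_o = 0.675: τ_max = 16T/(π d_o³ (1−k⁴)), so d_o = [16T/(π τ_allow (1−k⁴))]^(1/3) = [16·93.89/(π·1.09×10^8·0.7924)]^(1/3) = 0.01769 m.

17.7 mm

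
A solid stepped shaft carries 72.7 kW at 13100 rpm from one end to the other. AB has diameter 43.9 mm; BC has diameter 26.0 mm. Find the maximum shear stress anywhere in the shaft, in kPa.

15400 kPa

ω = 2π·13100/60 = 1372 rad/s, so T = P/ω = 72.7×10³ / 1372 = 52.99 N·m.
Under the same torque, τ_max = 16T/(πd³) is largest where d is smallest — segment BC (d = 26.0 mm).
τ_max = 16·52.99/(π·(0.0260)³) = 1.536×10^7 Pa.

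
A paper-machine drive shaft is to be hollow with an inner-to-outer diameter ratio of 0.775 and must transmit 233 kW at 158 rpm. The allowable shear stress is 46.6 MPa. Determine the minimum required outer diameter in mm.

134 mm

ω = 2π·158/60 = 16.55 rad/s, so T = P/ω = 233×10³ / 16.55 = 14080 N·m.
For a hollow shaft with d_i/d_o = 0.775: τ_max = 16T/(π d_o³ (1−k⁴)), so d_o = [16T/(π τ_allow (1−k⁴))]^(1/3) = [16·14080/(π·4.66×10^7·0.6392)]^(1/3) = 0.1340 m.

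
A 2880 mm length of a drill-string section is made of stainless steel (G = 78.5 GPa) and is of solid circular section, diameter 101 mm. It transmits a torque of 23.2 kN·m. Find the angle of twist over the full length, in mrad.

83.3 mrad

J = πd⁴/32 = π(0.101)⁴/32 = 1.022×10^-5 m⁴.
θ = T·L/(G·J) = 23200 × 2.88 / (78.5×10⁹ × 1.022×10^-5) = 0.08332 rad.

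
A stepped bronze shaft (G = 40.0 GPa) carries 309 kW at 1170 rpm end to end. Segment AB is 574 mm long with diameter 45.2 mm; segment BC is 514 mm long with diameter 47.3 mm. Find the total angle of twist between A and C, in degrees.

ω = 2π·1170/60 = 122.5 rad/s, so T = P/ω = 309×10³ / 122.5 = 2522 N·m.
J_AB = π(0.0452)⁴/32 = 4.10×10^-7 m⁴; J_BC = π(0.0473)⁴/32 = 4.91×10^-7 m⁴.
θ = (T/G)·Σ L_i/J_i = (2522/40.0×10⁹)·(0.574/4.10×10^-7 + 0.514/4.91×10^-7) = 0.1543 rad.

8.84°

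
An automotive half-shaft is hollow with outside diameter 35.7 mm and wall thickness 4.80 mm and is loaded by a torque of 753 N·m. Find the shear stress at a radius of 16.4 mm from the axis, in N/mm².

108 N/mm²

J = π(d_o⁴ − d_i⁴)/32 = π(0.0357⁴ − 0.0261⁴)/32 = 1.139×10^-7 m⁴.
Shear stress varies linearly with radius: τ = T·r/J = 753.0 × 0.0164 / 1.139×10^-7 = 1.084×10^8 Pa.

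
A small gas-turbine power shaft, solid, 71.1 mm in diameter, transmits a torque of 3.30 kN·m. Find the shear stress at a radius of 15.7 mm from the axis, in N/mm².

J = πd⁴/32 = π(0.0711)⁴/32 = 2.509×10^-6 m⁴.
Shear stress varies linearly with radius: τ = T·r/J = 3300 × 0.0157 / 2.509×10^-6 = 2.065×10^7 Pa.

20.7 N/mm²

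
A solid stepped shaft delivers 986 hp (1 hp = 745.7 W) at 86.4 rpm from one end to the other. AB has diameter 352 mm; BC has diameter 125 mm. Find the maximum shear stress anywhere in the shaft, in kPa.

212000 kPa

ω = 2π·86.4/60 = 9.048 rad/s, so T = P/ω = 986×745.7 / 9.048 = 81260 N·m.
Under the same torque, τ_max = 16T/(πd³) is largest where d is smallest — segment BC (d = 125 mm).
τ_max = 16·81260/(π·(0.125)³) = 2.119×10^8 Pa.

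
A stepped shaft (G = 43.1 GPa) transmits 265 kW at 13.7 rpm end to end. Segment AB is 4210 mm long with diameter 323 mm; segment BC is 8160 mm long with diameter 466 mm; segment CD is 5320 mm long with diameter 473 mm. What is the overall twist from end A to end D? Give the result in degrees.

ω = 2π·13.7/60 = 1.435 rad/s, so T = P/ω = 265×10³ / 1.435 = 184700 N·m.
J_AB = π(0.323)⁴/32 = 1.07×10^-3 m⁴; J_BC = π(0.466)⁴/32 = 4.63×10^-3 m⁴; J_CD = π(0.473)⁴/32 = 4.91×10^-3 m⁴.
θ = (T/G)·Σ L_i/J_i = (184700/43.1×10⁹)·(4.21/1.07×10^-3 + 8.16/4.63×10^-3 + 5.32/4.91×10^-3) = 0.02908 rad.

1.67°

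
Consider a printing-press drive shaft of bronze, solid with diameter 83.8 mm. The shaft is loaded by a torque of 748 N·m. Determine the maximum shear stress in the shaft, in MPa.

J = πd⁴/32 = π(0.0838)⁴/32 = 4.841×10^-6 m⁴.
τ_max = T·r/J = 748.0 × 0.0419 / 4.841×10^-6 = 6.474×10^6 Pa.

6.47 MPa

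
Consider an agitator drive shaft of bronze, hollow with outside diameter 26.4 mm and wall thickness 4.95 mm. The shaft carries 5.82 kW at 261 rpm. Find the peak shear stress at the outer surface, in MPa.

69.6 MPa

ω = 2π·261/60 = 27.33 rad/s, so T = P/ω = 5.82×10³ / 27.33 = 212.9 N·m.
J = π(d_o⁴ − d_i⁴)/32 = π(0.0264⁴ − 0.0165⁴)/32 = 4.041×10^-8 m⁴.
τ_max = T·r/J = 212.9 × 0.0132 / 4.041×10^-8 = 6.955×10^7 Pa.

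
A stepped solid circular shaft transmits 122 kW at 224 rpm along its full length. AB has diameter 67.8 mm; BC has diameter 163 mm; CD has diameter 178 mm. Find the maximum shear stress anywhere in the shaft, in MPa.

85.0 MPa

ω = 2π·224/60 = 23.46 rad/s, so T = P/ω = 122×10³ / 23.46 = 5201 N·m.
Under the same torque, τ_max = 16T/(πd³) is largest where d is smallest — segment AB (d = 67.8 mm).
τ_max = 16·5201/(π·(0.0678)³) = 8.499×10^7 Pa.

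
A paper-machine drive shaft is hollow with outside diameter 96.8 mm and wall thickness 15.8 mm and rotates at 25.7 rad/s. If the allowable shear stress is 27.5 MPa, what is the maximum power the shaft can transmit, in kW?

J = π(d_o⁴ − d_i⁴)/32 = π(0.0968⁴ − 0.0652⁴)/32 = 6.846×10^-6 m⁴.
T_max = τ_allow·J/r = 2.75×10^7 × 6.846×10^-6 / 0.0484 = 3890 N·m.
ω = 25.7 rad/s, so P_max = T_max·ω = 9.996×10^4 W.

100 kW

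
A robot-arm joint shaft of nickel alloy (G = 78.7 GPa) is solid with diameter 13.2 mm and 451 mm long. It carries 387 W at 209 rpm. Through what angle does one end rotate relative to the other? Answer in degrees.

ω = 2π·209/60 = 21.89 rad/s, so T = P/ω = 387 / 21.89 = 17.68 N·m.
J = πd⁴/32 = π(0.0132)⁴/32 = 2.981×10^-9 m⁴.
θ = T·L/(G·J) = 17.68 × 0.451 / (78.7×10⁹ × 2.981×10^-9) = 0.03400 rad.

1.95°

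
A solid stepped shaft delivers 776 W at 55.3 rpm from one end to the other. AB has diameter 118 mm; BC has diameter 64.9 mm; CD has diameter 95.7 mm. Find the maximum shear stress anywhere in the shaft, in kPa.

ω = 2π·55.3/60 = 5.791 rad/s, so T = P/ω = 776 / 5.791 = 134.0 N·m.
Under the same torque, τ_max = 16T/(πd³) is largest where d is smallest — segment BC (d = 64.9 mm).
τ_max = 16·134.0/(π·(0.0649)³) = 2.497×10^6 Pa.

2500 kPa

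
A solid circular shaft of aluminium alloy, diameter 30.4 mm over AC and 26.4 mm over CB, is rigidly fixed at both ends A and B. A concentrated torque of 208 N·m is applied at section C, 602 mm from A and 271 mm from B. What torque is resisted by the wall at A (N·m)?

Compatibility: T_A·a/J_AC = T_B·b/J_CB with T_A + T_B = T₀.
J_AC = 8.38×10^-8 m⁴, J_CB = 4.77×10^-8 m⁴, so T_A = T₀·(J_AC/a)/((J_AC/a)+(J_CB/b)) = 91.90 N·m, T_B = 116.1 N·m.

91.9 N·m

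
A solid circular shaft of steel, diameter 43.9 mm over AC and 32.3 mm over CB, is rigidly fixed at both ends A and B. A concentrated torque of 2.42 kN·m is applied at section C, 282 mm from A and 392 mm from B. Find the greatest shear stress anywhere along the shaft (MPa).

Compatibility: T_A·a/J_AC = T_B·b/J_CB with T_A + T_B = T₀.
J_AC = 3.65×10^-7 m⁴, J_CB = 1.07×10^-7 m⁴, so T_A = T₀·(J_AC/a)/((J_AC/a)+(J_CB/b)) = 1999 N·m, T_B = 421.4 N·m.
τ in each portion: τ_AC = 1.20×10^8 Pa, τ_CB = 6.37×10^7 Pa; maximum is in AC.
τ_max = T_AC·r/J = 1999·0.0220/3.65×10^-7 = 1.203×10^8 Pa.

120 MPa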